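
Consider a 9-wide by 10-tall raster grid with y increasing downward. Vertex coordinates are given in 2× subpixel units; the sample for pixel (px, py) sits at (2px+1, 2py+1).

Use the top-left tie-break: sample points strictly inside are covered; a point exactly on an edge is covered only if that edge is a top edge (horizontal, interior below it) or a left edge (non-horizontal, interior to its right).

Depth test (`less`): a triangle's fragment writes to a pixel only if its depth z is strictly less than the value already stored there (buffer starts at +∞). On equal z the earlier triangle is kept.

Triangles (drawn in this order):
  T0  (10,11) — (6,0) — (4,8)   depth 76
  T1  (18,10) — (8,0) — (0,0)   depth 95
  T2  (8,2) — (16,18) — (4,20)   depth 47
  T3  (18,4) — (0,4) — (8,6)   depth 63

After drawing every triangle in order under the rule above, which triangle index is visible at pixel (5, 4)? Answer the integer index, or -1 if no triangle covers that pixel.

T0:
  2·area = 54  (B↔C swapped to make it positive)
  edge (10, 11)→(4, 8): d=(-6,-3) top-left  bias=+0
  edge (4, 8)→(6, 0): d=(2,-8) top-left  bias=+0
  edge (6, 0)→(10, 11): d=(4,11) right/bottom  bias=-1
    (3,1)@(7, 3): e=[39,14,1] → #
    (4,1)@(9, 3): e=[45,30,-21] → ·
    (2,2)@(5, 5): e=[21,2,31] → #
    (4,2)@(9, 5): e=[33,34,-13] → ·
    (2,3)@(5, 7): e=[9,6,39] → #
    (4,3)@(9, 7): e=[21,38,-5] → ·
    (2,4)@(5, 9): e=[-3,10,47] → ·
    (3,4)@(7, 9): e=[3,26,25] → #
    (4,4)@(9, 9): e=[9,42,3] → #
    (5,4)@(11, 9): e=[15,58,-19] → ·
    (3,5)@(7, 11): e=[-9,30,33] → ·
    (4,5)@(9, 11): e=[-3,46,11] → ·
  covered (7 px):
    · · · · · · · · ·
    · · · # · · · · ·
    · · # # · · · · ·
    · · # # · · · · ·
    · · · # # · · · ·
    · · · · · · · · ·
    · · · · · · · · ·
    · · · · · · · · ·
    · · · · · · · · ·
    · · · · · · · · ·
T1:
  2·area = 80  (B↔C swapped to make it positive)
  edge (18, 10)→(0, 0): d=(-18,-10) top-left  bias=+0
  edge (0, 0)→(8, 0): d=(8,0) top-left  bias=+0
  edge (8, 0)→(18, 10): d=(10,10) right/bottom  bias=-1
    (1,0)@(3, 1): e=[12,8,60] → #
    (2,0)@(5, 1): e=[32,8,40] → #
    (3,0)@(7, 1): e=[52,8,20] → #
    (4,0)@(9, 1): e=[72,8,0] → ·  [on edge]
    (1,1)@(3, 3): e=[-24,24,80] → ·
    (2,1)@(5, 3): e=[-4,24,60] → ·
    (3,1)@(7, 3): e=[16,24,40] → #
    (4,1)@(9, 3): e=[36,24,20] → #
    (5,1)@(11, 3): e=[56,24,0] → ·  [on edge]
    (3,2)@(7, 5): e=[-20,40,60] → ·
    (4,2)@(9, 5): e=[0,40,40] → #  [on edge]
    (5,2)@(11, 5): e=[20,40,20] → #
    (6,2)@(13, 5): e=[40,40,0] → ·  [on edge]
    (7,3)@(15, 7): e=[24,56,0] → ·  [on edge]
    (8,4)@(17, 9): e=[8,72,0] → ·  [on edge]
  covered (8 px):
    · # # # · · · · ·
    · · · # # · · · ·
    · · · · # # · · ·
    · · · · · · # · ·
    · · · · · · · · ·
    · · · · · · · · ·
    · · · · · · · · ·
    · · · · · · · · ·
    · · · · · · · · ·
    · · · · · · · · ·
T2:
  2·area = 208
  edge (8, 2)→(16, 18): d=(8,16) right/bottom  bias=-1
  edge (16, 18)→(4, 20): d=(-12,2) right/bottom  bias=-1
  edge (4, 20)→(8, 2): d=(4,-18) top-left  bias=+0
    (4,2)@(9, 5): e=[8,170,30] → #
    (5,2)@(11, 5): e=[-24,166,66] → ·
    (3,3)@(7, 7): e=[56,150,2] → #
    (5,3)@(11, 7): e=[-8,142,74] → ·
    (3,4)@(7, 9): e=[72,126,10] → #
    (5,4)@(11, 9): e=[8,118,82] → #
    (6,4)@(13, 9): e=[-24,114,118] → ·
    (3,5)@(7, 11): e=[88,102,18] → #
    (6,5)@(13, 11): e=[-8,90,126] → ·
    (3,6)@(7, 13): e=[104,78,26] → #
    (6,6)@(13, 13): e=[8,66,134] → #
    (7,6)@(15, 13): e=[-24,62,170] → ·
  covered (26 px):
    · · · · · · · · ·
    · · · · · · · · ·
    · · · · # · · · ·
    · · · # # · · · ·
    · · · # # # · · ·
    · · · # # # · · ·
    · · · # # # # · ·
    · · · # # # # · ·
    · · # # # # # # ·
    · · # # # · · · ·
T3:
  2·area = 36  (B↔C swapped to make it positive)
  edge (18, 4)→(8, 6): d=(-10,2) right/bottom  bias=-1
  edge (8, 6)→(0, 4): d=(-8,-2) top-left  bias=+0
  edge (0, 4)→(18, 4): d=(18,0) top-left  bias=+0
    (2,2)@(5, 5): e=[16,2,18] → #
    (3,2)@(7, 5): e=[12,6,18] → #
    (4,2)@(9, 5): e=[8,10,18] → #
    (5,2)@(11, 5): e=[4,14,18] → #
    (6,2)@(13, 5): e=[0,18,18] → ·  [on edge]
    (1,3)@(3, 7): e=[0,-18,54] → ·  [on edge]
    (2,3)@(5, 7): e=[-4,-14,54] → ·
    (3,3)@(7, 7): e=[-8,-10,54] → ·
    (4,3)@(9, 7): e=[-12,-6,54] → ·
    (5,3)@(11, 7): e=[-16,-2,54] → ·
  covered (4 px):
    · · · · · · · · ·
    · · · · · · · · ·
    · · # # # # · · ·
    · · · · · · · · ·
    · · · · · · · · ·
    · · · · · · · · ·
    · · · · · · · · ·
    · · · · · · · · ·
    · · · · · · · · ·
    · · · · · · · · ·

Z-buffer (winner per pixel, '.' = empty):
  . 1 1 1 . . . . .
  . . . 0 1 . . . .
  . . 3 3 2 3 . . .
  . . 0 2 2 . 1 . .
  . . . 2 2 2 . . .
  . . . 2 2 2 . . .
  . . . 2 2 2 2 . .
  . . . 2 2 2 2 . .
  . . 2 2 2 2 2 2 .
  . . 2 2 2 . . . .

Result: 2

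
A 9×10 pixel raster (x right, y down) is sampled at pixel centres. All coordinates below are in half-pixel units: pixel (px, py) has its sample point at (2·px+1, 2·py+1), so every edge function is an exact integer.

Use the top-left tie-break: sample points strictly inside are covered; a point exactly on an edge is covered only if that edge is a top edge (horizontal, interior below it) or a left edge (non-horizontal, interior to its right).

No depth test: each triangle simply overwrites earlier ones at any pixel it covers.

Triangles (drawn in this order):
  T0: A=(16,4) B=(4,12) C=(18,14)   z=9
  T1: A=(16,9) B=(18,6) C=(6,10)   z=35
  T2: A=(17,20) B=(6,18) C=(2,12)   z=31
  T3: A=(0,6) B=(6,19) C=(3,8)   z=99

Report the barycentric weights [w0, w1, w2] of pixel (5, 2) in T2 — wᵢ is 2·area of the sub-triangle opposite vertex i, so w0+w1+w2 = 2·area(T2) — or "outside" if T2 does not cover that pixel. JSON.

T0:
  2·area = 136  (B↔C swapped to make it positive)
  edge (16, 4)→(18, 14): d=(2,10) right/bottom  bias=-1
  edge (18, 14)→(4, 12): d=(-14,-2) top-left  bias=+0
  edge (4, 12)→(16, 4): d=(12,-8) top-left  bias=+0
    (7,2)@(15, 5): e=[12,120,4] → #
    (8,2)@(17, 5): e=[-8,124,20] → ·
    (6,3)@(13, 7): e=[36,88,12] → #
    (8,3)@(17, 7): e=[-4,96,44] → ·
    (4,4)@(9, 9): e=[80,52,4] → #
    (5,4)@(11, 9): e=[60,56,20] → #
    (8,4)@(17, 9): e=[0,68,68] → ·  [on edge]
    (3,5)@(7, 11): e=[104,20,12] → #
    (8,5)@(17, 11): e=[4,40,92] → #
    (3,6)@(7, 13): e=[108,-8,36] → ·
    (4,6)@(9, 13): e=[88,-4,52] → ·
    (5,6)@(11, 13): e=[68,0,68] → #  [on edge]
  covered (17 px):
    · · · · · · · · ·
    · · · · · · · · ·
    · · · · · · · # ·
    · · · · · · # # ·
    · · · · # # # # ·
    · · · # # # # # #
    · · · · · # # # #
    · · · · · · · · ·
    · · · · · · · · ·
    · · · · · · · · ·
T1:
  2·area = 28  (B↔C swapped to make it positive)
  edge (16, 9)→(6, 10): d=(-10,1) right/bottom  bias=-1
  edge (6, 10)→(18, 6): d=(12,-4) top-left  bias=+0
  edge (18, 6)→(16, 9): d=(-2,3) right/bottom  bias=-1
    (7,3)@(15, 7): e=[21,0,7] → #  [on edge]
    (8,3)@(17, 7): e=[19,8,1] → #
    (4,4)@(9, 9): e=[7,0,21] → #  [on edge]
    (5,4)@(11, 9): e=[5,8,15] → #
    (6,4)@(13, 9): e=[3,16,9] → #
    (8,4)@(17, 9): e=[-1,32,-3] → ·
    (1,5)@(3, 11): e=[-7,0,35] → ·  [on edge]
    (4,5)@(9, 11): e=[-13,24,17] → ·
    (5,5)@(11, 11): e=[-15,32,11] → ·
    (6,5)@(13, 11): e=[-17,40,5] → ·
    (7,5)@(15, 11): e=[-19,48,-1] → ·
  covered (6 px):
    · · · · · · · · ·
    · · · · · · · · ·
    · · · · · · · · ·
    · · · · · · · # #
    · · · · # # # # ·
    · · · · · · · · ·
    · · · · · · · · ·
    · · · · · · · · ·
    · · · · · · · · ·
    · · · · · · · · ·
T2:
  2·area = 58
  edge (17, 20)→(6, 18): d=(-11,-2) top-left  bias=+0
  edge (6, 18)→(2, 12): d=(-4,-6) top-left  bias=+0
  edge (2, 12)→(17, 20): d=(15,8) right/bottom  bias=-1
    (1,6)@(3, 13): e=[49,2,7] → #
    (2,6)@(5, 13): e=[53,14,-9] → ·
    (1,7)@(3, 15): e=[27,-6,37] → ·
    (2,7)@(5, 15): e=[31,6,21] → #
    (3,7)@(7, 15): e=[35,18,5] → #
    (4,7)@(9, 15): e=[39,30,-11] → ·
    (2,8)@(5, 17): e=[9,-2,51] → ·
    (3,8)@(7, 17): e=[13,10,35] → #
    (4,8)@(9, 17): e=[17,22,19] → #
    (5,8)@(11, 17): e=[21,34,3] → #
    (6,8)@(13, 17): e=[25,46,-13] → ·
    (3,9)@(7, 19): e=[-9,2,65] → ·
  covered (8 px):
    · · · · · · · · ·
    · · · · · · · · ·
    · · · · · · · · ·
    · · · · · · · · ·
    · · · · · · · · ·
    · · · · · · · · ·
    · # · · · · · · ·
    · · # # · · · · ·
    · · · # # # · · ·
    · · · · · · # # ·
T3:
  2·area = 27  (B↔C swapped to make it positive)
  edge (0, 6)→(3, 8): d=(3,2) right/bottom  bias=-1
  edge (3, 8)→(6, 19): d=(3,11) right/bottom  bias=-1
  edge (6, 19)→(0, 6): d=(-6,-13) top-left  bias=+0
    (0,3)@(1, 7): e=[1,19,7] → #
    (1,3)@(3, 7): e=[-3,-3,33] → ·
    (0,4)@(1, 9): e=[7,25,-5] → ·
    (1,4)@(3, 9): e=[3,3,21] → #
    (2,4)@(5, 9): e=[-1,-19,47] → ·
    (1,5)@(3, 11): e=[9,9,9] → #
    (2,5)@(5, 11): e=[5,-13,35] → ·
    (1,6)@(3, 13): e=[15,15,-3] → ·
  covered (3 px):
    · · · · · · · · ·
    · · · · · · · · ·
    · · · · · · · · ·
    # · · · · · · · ·
    · # · · · · · · ·
    · # · · · · · · ·
    · · · · · · · · ·
    · · · · · · · · ·
    · · · · · · · · ·
    · · · · · · · · ·

Result: "outside"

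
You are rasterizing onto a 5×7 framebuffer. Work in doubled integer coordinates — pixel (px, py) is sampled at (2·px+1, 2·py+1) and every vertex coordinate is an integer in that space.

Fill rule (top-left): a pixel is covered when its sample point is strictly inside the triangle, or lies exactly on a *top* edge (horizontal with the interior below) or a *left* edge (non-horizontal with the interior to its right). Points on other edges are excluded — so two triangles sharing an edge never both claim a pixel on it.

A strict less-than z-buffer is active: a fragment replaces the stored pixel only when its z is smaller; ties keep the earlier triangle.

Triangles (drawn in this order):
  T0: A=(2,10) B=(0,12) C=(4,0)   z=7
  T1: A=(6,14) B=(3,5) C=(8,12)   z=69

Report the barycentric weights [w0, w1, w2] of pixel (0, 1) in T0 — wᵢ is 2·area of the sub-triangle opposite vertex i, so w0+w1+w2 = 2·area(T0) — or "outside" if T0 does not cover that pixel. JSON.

T0:
  2·area = 16
  edge (2, 10)→(0, 12): d=(-2,2) right/bottom  bias=-1
  edge (0, 12)→(4, 0): d=(4,-12) top-left  bias=+0
  edge (4, 0)→(2, 10): d=(-2,10) right/bottom  bias=-1
    (1,1)@(3, 3): e=[12,0,4] → #  [on edge]
    (2,1)@(5, 3): e=[8,24,-16] → ·
    (4,1)@(9, 3): e=[0,72,-56] → ·  [on edge]
    (1,2)@(3, 5): e=[8,8,0] → ·  [on edge]
    (3,2)@(7, 5): e=[0,56,-40] → ·  [on edge]
    (2,3)@(5, 7): e=[0,40,-24] → ·  [on edge]
    (0,4)@(1, 9): e=[4,0,12] → #  [on edge]
    (1,4)@(3, 9): e=[0,24,-8] → ·  [on edge]
    (0,5)@(1, 11): e=[0,8,8] → ·  [on edge]
  covered (2 px):
    · · · · ·
    · # · · ·
    · · · · ·
    · · · · ·
    # · · · ·
    · · · · ·
    · · · · ·
T1:
  2·area = 24
  edge (6, 14)→(3, 5): d=(-3,-9) top-left  bias=+0
  edge (3, 5)→(8, 12): d=(5,7) right/bottom  bias=-1
  edge (8, 12)→(6, 14): d=(-2,2) right/bottom  bias=-1
    (1,2)@(3, 5): e=[0,0,24] → ·  [on edge]
    (2,4)@(5, 9): e=[6,6,12] → #
    (3,4)@(7, 9): e=[24,-8,8] → ·
    (2,5)@(5, 11): e=[0,16,8] → #  [on edge]
    (3,5)@(7, 11): e=[18,2,4] → #
    (4,5)@(9, 11): e=[36,-12,0] → ·  [on edge]
    (2,6)@(5, 13): e=[-6,26,4] → ·
    (3,6)@(7, 13): e=[12,12,0] → ·  [on edge]
  covered (3 px):
    · · · · ·
    · · · · ·
    · · · · ·
    · · · · ·
    · · # · ·
    · · # # ·
    · · · · ·

Result: "outside"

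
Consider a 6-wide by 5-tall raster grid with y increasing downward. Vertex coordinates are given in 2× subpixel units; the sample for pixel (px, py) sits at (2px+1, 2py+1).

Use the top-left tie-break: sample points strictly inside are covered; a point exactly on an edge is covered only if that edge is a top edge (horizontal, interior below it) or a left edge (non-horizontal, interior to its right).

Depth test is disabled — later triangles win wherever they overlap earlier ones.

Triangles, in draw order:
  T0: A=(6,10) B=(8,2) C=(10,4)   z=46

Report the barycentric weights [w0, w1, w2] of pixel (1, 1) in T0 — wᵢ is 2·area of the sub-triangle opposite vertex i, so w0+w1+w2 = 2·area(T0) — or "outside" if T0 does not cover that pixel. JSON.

T0:
  2·area = 20
  edge (6, 10)→(8, 2): d=(2,-8) top-left  bias=+0
  edge (8, 2)→(10, 4): d=(2,2) right/bottom  bias=-1
  edge (10, 4)→(6, 10): d=(-4,6) right/bottom  bias=-1
    (3,0)@(7, 1): e=[-10,0,30] → ·  [on edge]
    (4,1)@(9, 3): e=[10,0,10] → ·  [on edge]
    (4,2)@(9, 5): e=[14,4,2] → █
    (5,2)@(11, 5): e=[30,0,-10] → ·  [on edge]
    (3,3)@(7, 7): e=[2,12,6] → █
    (4,3)@(9, 7): e=[18,8,-6] → ·
    (3,4)@(7, 9): e=[6,16,-2] → ·
  covered (2 px):
    · · · · · ·
    · · · · · ·
    · · · · █ ·
    · · · █ · ·
    · · · · · ·

Final: "outside"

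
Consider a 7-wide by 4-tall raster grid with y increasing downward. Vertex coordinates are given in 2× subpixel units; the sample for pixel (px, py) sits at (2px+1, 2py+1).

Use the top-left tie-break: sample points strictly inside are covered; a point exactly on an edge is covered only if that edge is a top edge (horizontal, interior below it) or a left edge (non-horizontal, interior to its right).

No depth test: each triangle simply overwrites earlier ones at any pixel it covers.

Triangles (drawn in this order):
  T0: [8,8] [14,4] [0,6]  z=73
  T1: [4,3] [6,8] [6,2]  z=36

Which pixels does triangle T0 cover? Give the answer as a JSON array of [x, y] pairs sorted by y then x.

T0:
  2·area = 44  (B↔C swapped to make it positive)
  edge (8, 8)→(0, 6): d=(-8,-2) top-left  bias=+0
  edge (0, 6)→(14, 4): d=(14,-2) top-left  bias=+0
  edge (14, 4)→(8, 8): d=(-6,4) right/bottom  bias=-1
    (3,2)@(7, 5): e=[22,0,22] → #  [on edge]
    (4,2)@(9, 5): e=[26,4,14] → #
    (5,2)@(11, 5): e=[30,8,6] → #
    (6,2)@(13, 5): e=[34,12,-2] → ·
    (2,3)@(5, 7): e=[2,24,18] → #
    (5,3)@(11, 7): e=[14,36,-6] → ·
  covered (6 px):
    · · · · · · ·
    · · · · · · ·
    · · · # # # ·
    · · # # # · ·
T1:
  2·area = 12  (B↔C swapped to make it positive)
  edge (4, 3)→(6, 2): d=(2,-1) top-left  bias=+0
  edge (6, 2)→(6, 8): d=(0,6) right/bottom  bias=-1
  edge (6, 8)→(4, 3): d=(-2,-5) top-left  bias=+0
    (2,1)@(5, 3): e=[1,6,5] → #
    (3,1)@(7, 3): e=[3,-6,15] → ·
    (2,2)@(5, 5): e=[5,6,1] → #
    (3,2)@(7, 5): e=[7,-6,11] → ·
    (2,3)@(5, 7): e=[9,6,-3] → ·
  covered (2 px):
    · · · · · · ·
    · · # · · · ·
    · · # · · · ·
    · · · · · · ·

Result: [[3,2],[4,2],[5,2],[2,3],[3,3],[4,3]]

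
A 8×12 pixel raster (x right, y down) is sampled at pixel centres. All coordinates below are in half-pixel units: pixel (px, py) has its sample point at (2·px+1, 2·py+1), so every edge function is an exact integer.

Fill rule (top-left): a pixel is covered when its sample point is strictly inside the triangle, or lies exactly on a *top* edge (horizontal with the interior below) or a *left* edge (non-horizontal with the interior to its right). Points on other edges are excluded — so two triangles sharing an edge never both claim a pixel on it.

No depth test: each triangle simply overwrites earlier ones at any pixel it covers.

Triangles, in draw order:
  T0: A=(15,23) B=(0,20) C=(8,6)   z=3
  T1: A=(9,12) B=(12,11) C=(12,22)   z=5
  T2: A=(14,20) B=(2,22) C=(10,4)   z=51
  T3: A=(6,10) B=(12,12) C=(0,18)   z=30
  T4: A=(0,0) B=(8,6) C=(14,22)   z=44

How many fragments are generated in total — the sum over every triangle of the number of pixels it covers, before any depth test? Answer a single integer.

T0:
  2·area = 234
  edge (15, 23)→(0, 20): d=(-15,-3) top-left  bias=+0
  edge (0, 20)→(8, 6): d=(8,-14) top-left  bias=+0
  edge (8, 6)→(15, 23): d=(7,17) right/bottom  bias=-1
    (3,4)@(7, 9): e=[186,10,38] → X
    (4,4)@(9, 9): e=[192,38,4] → X
    (5,4)@(11, 9): e=[198,66,-30] → .
    (3,5)@(7, 11): e=[156,26,52] → X
    (5,5)@(11, 11): e=[168,82,-16] → .
    (2,6)@(5, 13): e=[120,14,100] → X
    (5,6)@(11, 13): e=[138,98,-2] → .
    (1,7)@(3, 15): e=[84,2,148] → X
    (5,7)@(11, 15): e=[108,114,12] → X
    (6,7)@(13, 15): e=[114,142,-22] → .
    (1,8)@(3, 17): e=[54,18,162] → X
    (6,8)@(13, 17): e=[84,158,-8] → .
    (2,10)@(5, 21): e=[0,78,156] → X  [on edge]
    (7,11)@(15, 23): e=[0,234,0] → .  [on edge]
  covered (29 px):
    . . . . . . . .
    . . . . . . . .
    . . . . . . . .
    . . . . . . . .
    . . . X X . . .
    . . . X X . . .
    . . X X X . . .
    . X X X X X . .
    . X X X X X . .
    X X X X X X X .
    . . X X X X X .
    . . . . . . . .
T1:
  2·area = 33
  edge (9, 12)→(12, 11): d=(3,-1) top-left  bias=+0
  edge (12, 11)→(12, 22): d=(0,11) right/bottom  bias=-1
  edge (12, 22)→(9, 12): d=(-3,-10) top-left  bias=+0
    (5,6)@(11, 13): e=[5,11,17] → X
    (6,6)@(13, 13): e=[7,-11,37] → .
    (5,7)@(11, 15): e=[11,11,11] → X
    (6,7)@(13, 15): e=[13,-11,31] → .
    (5,8)@(11, 17): e=[17,11,5] → X
    (6,8)@(13, 17): e=[19,-11,25] → .
    (5,9)@(11, 19): e=[23,11,-1] → .
  covered (3 px):
    . . . . . . . .
    . . . . . . . .
    . . . . . . . .
    . . . . . . . .
    . . . . . . . .
    . . . . . . . .
    . . . . . X . .
    . . . . . X . .
    . . . . . X . .
    . . . . . . . .
    . . . . . . . .
    . . . . . . . .
T2:
  2·area = 200
  edge (14, 20)→(2, 22): d=(-12,2) right/bottom  bias=-1
  edge (2, 22)→(10, 4): d=(8,-18) top-left  bias=+0
  edge (10, 4)→(14, 20): d=(4,16) right/bottom  bias=-1
    (4,3)@(9, 7): e=[166,6,28] → X
    (5,3)@(11, 7): e=[162,42,-4] → .
    (4,4)@(9, 9): e=[142,22,36] → X
    (5,4)@(11, 9): e=[138,58,4] → X
    (6,4)@(13, 9): e=[134,94,-28] → .
    (3,5)@(7, 11): e=[122,2,76] → X
    (6,5)@(13, 11): e=[110,110,-20] → .
    (3,6)@(7, 13): e=[98,18,84] → X
    (6,6)@(13, 13): e=[86,126,-12] → .
    (3,7)@(7, 15): e=[74,34,92] → X
    (6,7)@(13, 15): e=[62,142,-4] → .
    (2,8)@(5, 17): e=[54,14,132] → X
  covered (25 px):
    . . . . . . . .
    . . . . . . . .
    . . . . . . . .
    . . . . X . . .
    . . . . X X . .
    . . . X X X . .
    . . . X X X . .
    . . . X X X . .
    . . X X X X X .
    . . X X X X X .
    . X X X . . . .
    . . . . . . . .
T3:
  2·area = 60
  edge (6, 10)→(12, 12): d=(6,2) right/bottom  bias=-1
  edge (12, 12)→(0, 18): d=(-12,6) right/bottom  bias=-1
  edge (0, 18)→(6, 10): d=(6,-8) top-left  bias=+0
    (1,4)@(3, 9): e=[0,90,-30] → .  [on edge]
    (3,5)@(7, 11): e=[4,42,14] → X
    (4,5)@(9, 11): e=[0,30,30] → .  [on edge]
    (2,6)@(5, 13): e=[20,30,10] → X
    (4,6)@(9, 13): e=[12,6,42] → X
    (5,6)@(11, 13): e=[8,-6,58] → .
    (7,6)@(15, 13): e=[0,-30,90] → .  [on edge]
    (1,7)@(3, 15): e=[36,18,6] → X
    (3,7)@(7, 15): e=[28,-6,38] → .
    (4,7)@(9, 15): e=[24,-18,54] → .
    (0,8)@(1, 17): e=[52,6,2] → X
    (1,8)@(3, 17): e=[48,-6,18] → .
  covered (7 px):
    . . . . . . . .
    . . . . . . . .
    . . . . . . . .
    . . . . . . . .
    . . . . . . . .
    . . . X . . . .
    . . X X X . . .
    . X X . . . . .
    X . . . . . . .
    . . . . . . . .
    . . . . . . . .
    . . . . . . . .
T4:
  2·area = 92
  edge (0, 0)→(8, 6): d=(8,6) right/bottom  bias=-1
  edge (8, 6)→(14, 22): d=(6,16) right/bottom  bias=-1
  edge (14, 22)→(0, 0): d=(-14,-22) top-left  bias=+0
    (0,0)@(1, 1): e=[2,82,8] → X
    (1,0)@(3, 1): e=[-10,50,52] → .
    (0,1)@(1, 3): e=[18,94,-20] → .
    (1,1)@(3, 3): e=[6,62,24] → X
    (2,1)@(5, 3): e=[-6,30,68] → .
    (1,2)@(3, 5): e=[22,74,-4] → .
    (2,2)@(5, 5): e=[10,42,40] → X
    (3,2)@(7, 5): e=[-2,10,84] → .
    (2,3)@(5, 7): e=[26,54,12] → X
    (3,3)@(7, 7): e=[14,22,56] → X
    (4,3)@(9, 7): e=[2,-10,100] → .
    (2,4)@(5, 9): e=[42,66,-16] → .
    (3,5)@(7, 11): e=[46,46,0] → X  [on edge]
  covered (12 px):
    X . . . . . . .
    . X . . . . . .
    . . X . . . . .
    . . X X . . . .
    . . . X X . . .
    . . . X X . . .
    . . . . X . . .
    . . . . . X . .
    . . . . . X . .
    . . . . . . . .
    . . . . . . . .
    . . . . . . . .

Answer: 76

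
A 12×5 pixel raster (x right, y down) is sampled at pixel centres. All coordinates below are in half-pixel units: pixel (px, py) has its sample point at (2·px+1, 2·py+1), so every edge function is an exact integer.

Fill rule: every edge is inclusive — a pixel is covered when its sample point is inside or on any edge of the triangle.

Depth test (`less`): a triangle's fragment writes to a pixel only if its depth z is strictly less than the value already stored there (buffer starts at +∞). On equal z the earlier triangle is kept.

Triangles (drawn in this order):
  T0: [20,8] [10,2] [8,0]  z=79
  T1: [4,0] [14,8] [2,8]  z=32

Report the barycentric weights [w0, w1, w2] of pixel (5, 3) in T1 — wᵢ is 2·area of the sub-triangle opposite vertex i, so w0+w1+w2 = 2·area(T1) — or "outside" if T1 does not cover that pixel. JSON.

T0:
  2·area = 8
  edge (20, 8)→(10, 2): d=(-10,-6) inclusive
  edge (10, 2)→(8, 0): d=(-2,-2) inclusive
  edge (8, 0)→(20, 8): d=(12,8) inclusive
    (4,0)@(9, 1): e=[4,0,4] → #  [on edge]
    (5,0)@(11, 1): e=[16,4,-12] → ·
    (4,1)@(9, 3): e=[-16,-4,28] → ·
    (5,1)@(11, 3): e=[-4,0,12] → ·  [on edge]
    (6,2)@(13, 5): e=[-12,0,20] → ·  [on edge]
    (7,2)@(15, 5): e=[0,4,4] → #  [on edge]
    (8,2)@(17, 5): e=[12,8,-12] → ·
    (7,3)@(15, 7): e=[-20,0,28] → ·  [on edge]
    (8,4)@(17, 9): e=[-28,0,36] → ·  [on edge]
  covered (2 px):
    · · · · # · · · · · · ·
    · · · · · · · · · · · ·
    · · · · · · · # · · · ·
    · · · · · · · · · · · ·
    · · · · · · · · · · · ·
T1:
  2·area = 96
  edge (4, 0)→(14, 8): d=(10,8) inclusive
  edge (14, 8)→(2, 8): d=(-12,0) inclusive
  edge (2, 8)→(4, 0): d=(2,-8) inclusive
    (2,0)@(5, 1): e=[2,84,10] → #
    (3,0)@(7, 1): e=[-14,84,26] → ·
    (2,1)@(5, 3): e=[22,60,14] → #
    (3,1)@(7, 3): e=[6,60,30] → #
    (4,1)@(9, 3): e=[-10,60,46] → ·
    (1,2)@(3, 5): e=[58,36,2] → #
    (4,2)@(9, 5): e=[10,36,50] → #
    (5,2)@(11, 5): e=[-6,36,66] → ·
    (1,3)@(3, 7): e=[78,12,6] → #
    (5,3)@(11, 7): e=[14,12,70] → #
    (6,3)@(13, 7): e=[-2,12,86] → ·
    (1,4)@(3, 9): e=[98,-12,10] → ·
  covered (12 px):
    · · # · · · · · · · · ·
    · · # # · · · · · · · ·
    · # # # # · · · · · · ·
    · # # # # # · · · · · ·
    · · · · · · · · · · · ·

Answer: [12,70,14]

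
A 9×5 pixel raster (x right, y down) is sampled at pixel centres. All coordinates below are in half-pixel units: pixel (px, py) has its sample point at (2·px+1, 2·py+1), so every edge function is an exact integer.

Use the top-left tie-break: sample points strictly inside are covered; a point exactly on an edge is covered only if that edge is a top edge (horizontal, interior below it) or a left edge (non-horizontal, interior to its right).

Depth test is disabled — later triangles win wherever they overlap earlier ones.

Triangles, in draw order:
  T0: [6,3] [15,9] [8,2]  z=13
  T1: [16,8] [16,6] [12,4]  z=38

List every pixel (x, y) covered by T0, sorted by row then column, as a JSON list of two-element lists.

T0:
  2·area = 21  (B↔C swapped to make it positive)
  edge (6, 3)→(8, 2): d=(2,-1) top-left  bias=+0
  edge (8, 2)→(15, 9): d=(7,7) right/bottom  bias=-1
  edge (15, 9)→(6, 3): d=(-9,-6) top-left  bias=+0
    (1,0)@(3, 1): e=[-7,28,0] → ·  [on edge]
    (3,0)@(7, 1): e=[-3,0,24] → ·  [on edge]
    (3,1)@(7, 3): e=[1,14,6] → █
    (4,1)@(9, 3): e=[3,0,18] → ·  [on edge]
    (3,2)@(7, 5): e=[5,28,-12] → ·
    (4,2)@(9, 5): e=[7,14,0] → █  [on edge]
    (5,2)@(11, 5): e=[9,0,12] → ·  [on edge]
    (4,3)@(9, 7): e=[11,28,-18] → ·
    (6,3)@(13, 7): e=[15,0,6] → ·  [on edge]
    (7,4)@(15, 9): e=[21,0,0] → ·  [on edge]
  covered (2 px):
    · · · · · · · · ·
    · · · █ · · · · ·
    · · · · █ · · · ·
    · · · · · · · · ·
    · · · · · · · · ·
T1:
  2·area = 8  (B↔C swapped to make it positive)
  edge (16, 8)→(12, 4): d=(-4,-4) top-left  bias=+0
  edge (12, 4)→(16, 6): d=(4,2) right/bottom  bias=-1
  edge (16, 6)→(16, 8): d=(0,2) right/bottom  bias=-1
    (4,0)@(9, 1): e=[0,-6,14] → ·  [on edge]
    (5,1)@(11, 3): e=[0,-2,10] → ·  [on edge]
    (6,2)@(13, 5): e=[0,2,6] → █  [on edge]
    (7,2)@(15, 5): e=[8,-2,2] → ·
    (6,3)@(13, 7): e=[-8,10,6] → ·
    (7,3)@(15, 7): e=[0,6,2] → █  [on edge]
    (8,3)@(17, 7): e=[8,2,-2] → ·
    (7,4)@(15, 9): e=[-8,14,2] → ·
    (8,4)@(17, 9): e=[0,10,-2] → ·  [on edge]
  covered (2 px):
    · · · · · · · · ·
    · · · · · · · · ·
    · · · · · · █ · ·
    · · · · · · · █ ·
    · · · · · · · · ·

Result: [[3,1],[4,2]]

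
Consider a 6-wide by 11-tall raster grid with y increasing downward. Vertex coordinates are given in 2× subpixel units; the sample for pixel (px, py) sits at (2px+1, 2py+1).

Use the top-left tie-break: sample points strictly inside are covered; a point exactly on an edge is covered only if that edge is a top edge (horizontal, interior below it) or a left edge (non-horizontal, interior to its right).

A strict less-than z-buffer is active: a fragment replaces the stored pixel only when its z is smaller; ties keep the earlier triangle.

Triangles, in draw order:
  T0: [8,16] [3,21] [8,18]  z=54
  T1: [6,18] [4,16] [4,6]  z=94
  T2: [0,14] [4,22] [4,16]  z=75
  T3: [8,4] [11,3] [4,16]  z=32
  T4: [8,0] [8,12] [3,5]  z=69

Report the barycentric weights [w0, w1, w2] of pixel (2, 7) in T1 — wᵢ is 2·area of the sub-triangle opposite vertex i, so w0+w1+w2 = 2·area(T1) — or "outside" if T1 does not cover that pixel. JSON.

T0:
  2·area = 10  (B↔C swapped to make it positive)
  edge (8, 16)→(8, 18): d=(0,2) right/bottom  bias=-1
  edge (8, 18)→(3, 21): d=(-5,3) right/bottom  bias=-1
  edge (3, 21)→(8, 16): d=(5,-5) top-left  bias=+0
    (5,6)@(11, 13): e=[-6,16,0] → .  [on edge]
    (4,7)@(9, 15): e=[-2,12,0] → .  [on edge]
    (3,8)@(7, 17): e=[2,8,0] → X  [on edge]
    (4,8)@(9, 17): e=[-2,2,10] → .
    (2,9)@(5, 19): e=[6,4,0] → X  [on edge]
    (3,9)@(7, 19): e=[2,-2,10] → .
    (1,10)@(3, 21): e=[10,0,0] → .  [on edge]
    (2,10)@(5, 21): e=[6,-6,10] → .
  covered (2 px):
    . . . . . .
    . . . . . .
    . . . . . .
    . . . . . .
    . . . . . .
    . . . . . .
    . . . . . .
    . . . . . .
    . . . X . .
    . . X . . .
    . . . . . .
T1:
  2·area = 20
  edge (6, 18)→(4, 16): d=(-2,-2) top-left  bias=+0
  edge (4, 16)→(4, 6): d=(0,-10) top-left  bias=+0
  edge (4, 6)→(6, 18): d=(2,12) right/bottom  bias=-1
    (0,6)@(1, 13): e=[0,-30,50] → .  [on edge]
    (2,6)@(5, 13): e=[8,10,2] → X
    (3,6)@(7, 13): e=[12,30,-22] → .
    (1,7)@(3, 15): e=[0,-10,30] → .  [on edge]
    (2,7)@(5, 15): e=[4,10,6] → X
    (3,7)@(7, 15): e=[8,30,-18] → .
    (2,8)@(5, 17): e=[0,10,10] → X  [on edge]
    (3,8)@(7, 17): e=[4,30,-14] → .
    (2,9)@(5, 19): e=[-4,10,14] → .
    (3,9)@(7, 19): e=[0,30,-10] → .  [on edge]
    (4,10)@(9, 21): e=[0,50,-30] → .  [on edge]
  covered (3 px):
    . . . . . .
    . . . . . .
    . . . . . .
    . . . . . .
    . . . . . .
    . . . . . .
    . . X . . .
    . . X . . .
    . . X . . .
    . . . . . .
    . . . . . .
T2:
  2·area = 24  (B↔C swapped to make it positive)
  edge (0, 14)→(4, 16): d=(4,2) right/bottom  bias=-1
  edge (4, 16)→(4, 22): d=(0,6) right/bottom  bias=-1
  edge (4, 22)→(0, 14): d=(-4,-8) top-left  bias=+0
    (0,7)@(1, 15): e=[2,18,4] → X
    (1,7)@(3, 15): e=[-2,6,20] → .
    (0,8)@(1, 17): e=[10,18,-4] → .
    (1,8)@(3, 17): e=[6,6,12] → X
    (2,8)@(5, 17): e=[2,-6,28] → .
    (1,9)@(3, 19): e=[14,6,4] → X
    (2,9)@(5, 19): e=[10,-6,20] → .
    (1,10)@(3, 21): e=[22,6,-4] → .
  covered (3 px):
    . . . . . .
    . . . . . .
    . . . . . .
    . . . . . .
    . . . . . .
    . . . . . .
    . . . . . .
    X . . . . .
    . X . . . .
    . X . . . .
    . . . . . .
T3:
  2·area = 32
  edge (8, 4)→(11, 3): d=(3,-1) top-left  bias=+0
  edge (11, 3)→(4, 16): d=(-7,13) right/bottom  bias=-1
  edge (4, 16)→(8, 4): d=(4,-12) top-left  bias=+0
    (4,0)@(9, 1): e=[-8,40,0] → .  [on edge]
    (5,1)@(11, 3): e=[0,0,32] → .  [on edge]
    (2,2)@(5, 5): e=[0,64,-32] → .  [on edge]
    (4,2)@(9, 5): e=[4,12,16] → X
    (5,2)@(11, 5): e=[6,-14,40] → .
    (3,3)@(7, 7): e=[8,24,0] → X  [on edge]
    (4,3)@(9, 7): e=[10,-2,24] → .
    (3,4)@(7, 9): e=[14,10,8] → X
    (4,4)@(9, 9): e=[16,-16,32] → .
    (3,5)@(7, 11): e=[20,-4,16] → .
    (2,6)@(5, 13): e=[24,8,0] → X  [on edge]
    (3,6)@(7, 13): e=[26,-18,24] → .
    (1,9)@(3, 19): e=[40,-8,0] → .  [on edge]
  covered (4 px):
    . . . . . .
    . . . . . .
    . . . . X .
    . . . X . .
    . . . X . .
    . . . . . .
    . . X . . .
    . . . . . .
    . . . . . .
    . . . . . .
    . . . . . .
T4:
  2·area = 60
  edge (8, 0)→(8, 12): d=(0,12) right/bottom  bias=-1
  edge (8, 12)→(3, 5): d=(-5,-7) top-left  bias=+0
  edge (3, 5)→(8, 0): d=(5,-5) top-left  bias=+0
    (3,0)@(7, 1): e=[12,48,0] → X  [on edge]
    (4,0)@(9, 1): e=[-12,62,10] → .
    (2,1)@(5, 3): e=[36,24,0] → X  [on edge]
    (4,1)@(9, 3): e=[-12,52,20] → .
    (1,2)@(3, 5): e=[60,0,0] → X  [on edge]
    (4,2)@(9, 5): e=[-12,42,30] → .
    (0,3)@(1, 7): e=[84,-24,0] → .  [on edge]
    (1,3)@(3, 7): e=[60,-10,10] → .
    (2,3)@(5, 7): e=[36,4,20] → X
    (4,3)@(9, 7): e=[-12,32,40] → .
    (2,4)@(5, 9): e=[36,-6,30] → .
    (3,4)@(7, 9): e=[12,8,40] → X
  covered (9 px):
    . . . X . .
    . . X X . .
    . X X X . .
    . . X X . .
    . . . X . .
    . . . . . .
    . . . . . .
    . . . . . .
    . . . . . .
    . . . . . .
    . . . . . .

Answer: [10,6,4]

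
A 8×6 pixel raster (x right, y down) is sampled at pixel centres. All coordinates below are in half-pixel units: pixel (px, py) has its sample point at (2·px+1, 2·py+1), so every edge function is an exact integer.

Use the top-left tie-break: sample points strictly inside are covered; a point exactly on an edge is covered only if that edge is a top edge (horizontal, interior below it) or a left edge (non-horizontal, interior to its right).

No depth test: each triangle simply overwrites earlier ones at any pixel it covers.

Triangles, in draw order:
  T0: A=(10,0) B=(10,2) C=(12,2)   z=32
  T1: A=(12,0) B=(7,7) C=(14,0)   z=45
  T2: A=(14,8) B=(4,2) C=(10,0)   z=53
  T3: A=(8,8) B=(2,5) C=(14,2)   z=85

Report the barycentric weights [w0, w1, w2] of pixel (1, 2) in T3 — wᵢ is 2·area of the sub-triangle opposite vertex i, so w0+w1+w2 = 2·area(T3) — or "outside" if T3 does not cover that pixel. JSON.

T0:
  2·area = 4  (B↔C swapped to make it positive)
  edge (10, 0)→(12, 2): d=(2,2) right/bottom  bias=-1
  edge (12, 2)→(10, 2): d=(-2,0) right/bottom  bias=-1
  edge (10, 2)→(10, 0): d=(0,-2) top-left  bias=+0
    (5,0)@(11, 1): e=[0,2,2] → .  [on edge]
    (6,1)@(13, 3): e=[0,-2,6] → .  [on edge]
    (7,2)@(15, 5): e=[0,-6,10] → .  [on edge]
  covered (0 px):
    . . . . . . . .
    . . . . . . . .
    . . . . . . . .
    . . . . . . . .
    . . . . . . . .
    . . . . . . . .
T1:
  2·area = 14  (B↔C swapped to make it positive)
  edge (12, 0)→(14, 0): d=(2,0) top-left  bias=+0
  edge (14, 0)→(7, 7): d=(-7,7) right/bottom  bias=-1
  edge (7, 7)→(12, 0): d=(5,-7) top-left  bias=+0
    (6,0)@(13, 1): e=[2,0,12] → .  [on edge]
    (5,1)@(11, 3): e=[6,0,8] → .  [on edge]
    (4,2)@(9, 5): e=[10,0,4] → .  [on edge]
    (3,3)@(7, 7): e=[14,0,0] → .  [on edge]
    (2,4)@(5, 9): e=[18,0,-4] → .  [on edge]
    (1,5)@(3, 11): e=[22,0,-8] → .  [on edge]
  covered (0 px):
    . . . . . . . .
    . . . . . . . .
    . . . . . . . .
    . . . . . . . .
    . . . . . . . .
    . . . . . . . .
T2:
  2·area = 56
  edge (14, 8)→(4, 2): d=(-10,-6) top-left  bias=+0
  edge (4, 2)→(10, 0): d=(6,-2) top-left  bias=+0
  edge (10, 0)→(14, 8): d=(4,8) right/bottom  bias=-1
    (3,0)@(7, 1): e=[28,0,28] → X  [on edge]
    (4,0)@(9, 1): e=[40,4,12] → X
    (5,0)@(11, 1): e=[52,8,-4] → .
    (0,1)@(1, 3): e=[-28,0,84] → .  [on edge]
    (3,1)@(7, 3): e=[8,12,36] → X
    (5,1)@(11, 3): e=[32,20,4] → X
    (6,1)@(13, 3): e=[44,24,-12] → .
    (3,2)@(7, 5): e=[-12,24,44] → .
    (4,2)@(9, 5): e=[0,28,28] → X  [on edge]
    (6,2)@(13, 5): e=[24,36,-4] → .
    (4,3)@(9, 7): e=[-20,40,36] → .
    (5,3)@(11, 7): e=[-8,44,20] → .
  covered (8 px):
    . . . X X . . .
    . . . X X X . .
    . . . . X X . .
    . . . . . . X .
    . . . . . . . .
    . . . . . . . .
T3:
  2·area = 54
  edge (8, 8)→(2, 5): d=(-6,-3) top-left  bias=+0
  edge (2, 5)→(14, 2): d=(12,-3) top-left  bias=+0
  edge (14, 2)→(8, 8): d=(-6,6) right/bottom  bias=-1
    (7,0)@(15, 1): e=[63,-9,0] → .  [on edge]
    (5,1)@(11, 3): e=[39,3,12] → X
    (6,1)@(13, 3): e=[45,9,0] → .  [on edge]
    (1,2)@(3, 5): e=[3,3,48] → X
    (2,2)@(5, 5): e=[9,9,36] → X
    (3,2)@(7, 5): e=[15,15,24] → X
    (4,2)@(9, 5): e=[21,21,12] → X
    (5,2)@(11, 5): e=[27,27,0] → .  [on edge]
    (1,3)@(3, 7): e=[-9,27,36] → .
    (2,3)@(5, 7): e=[-3,33,24] → .
    (3,3)@(7, 7): e=[3,39,12] → X
    (4,3)@(9, 7): e=[9,45,0] → .  [on edge]
    (3,4)@(7, 9): e=[-9,63,0] → .  [on edge]
    (2,5)@(5, 11): e=[-27,81,0] → .  [on edge]
  covered (6 px):
    . . . . . . . .
    . . . . . X . .
    . X X X X . . .
    . . . X . . . .
    . . . . . . . .
    . . . . . . . .

Result: [3,48,3]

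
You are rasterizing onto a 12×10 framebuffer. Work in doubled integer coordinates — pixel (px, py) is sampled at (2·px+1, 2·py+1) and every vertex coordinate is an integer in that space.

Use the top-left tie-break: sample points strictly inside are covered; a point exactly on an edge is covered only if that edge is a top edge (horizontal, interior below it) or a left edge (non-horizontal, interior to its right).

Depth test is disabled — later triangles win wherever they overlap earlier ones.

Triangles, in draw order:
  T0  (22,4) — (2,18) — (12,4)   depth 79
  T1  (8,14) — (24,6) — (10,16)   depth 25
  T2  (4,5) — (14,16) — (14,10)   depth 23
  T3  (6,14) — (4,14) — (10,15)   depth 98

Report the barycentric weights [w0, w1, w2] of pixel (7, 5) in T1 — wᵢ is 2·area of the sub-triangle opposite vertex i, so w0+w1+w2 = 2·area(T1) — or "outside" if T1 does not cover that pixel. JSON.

T0:
  2·area = 140
  edge (22, 4)→(2, 18): d=(-20,14) right/bottom  bias=-1
  edge (2, 18)→(12, 4): d=(10,-14) top-left  bias=+0
  edge (12, 4)→(22, 4): d=(10,0) top-left  bias=+0
    (6,2)@(13, 5): e=[106,24,10] → █
    (7,2)@(15, 5): e=[78,52,10] → █
    (8,2)@(17, 5): e=[50,80,10] → █
    (9,2)@(19, 5): e=[22,108,10] → █
    (10,2)@(21, 5): e=[-6,136,10] → ·
    (5,3)@(11, 7): e=[94,16,30] → █
    (9,3)@(19, 7): e=[-18,128,30] → ·
    (4,4)@(9, 9): e=[82,8,50] → █
    (7,4)@(15, 9): e=[-2,92,50] → ·
    (8,4)@(17, 9): e=[-30,120,50] → ·
    (3,5)@(7, 11): e=[70,0,70] → █  [on edge]
    (6,5)@(13, 11): e=[-14,84,70] → ·
  covered (18 px):
    · · · · · · · · · · · ·
    · · · · · · · · · · · ·
    · · · · · · █ █ █ █ · ·
    · · · · · █ █ █ █ · · ·
    · · · · █ █ █ · · · · ·
    · · · █ █ █ · · · · · ·
    · · · █ █ · · · · · · ·
    · · █ · · · · · · · · ·
    · █ · · · · · · · · · ·
    · · · · · · · · · · · ·
T1:
  2·area = 48
  edge (8, 14)→(24, 6): d=(16,-8) top-left  bias=+0
  edge (24, 6)→(10, 16): d=(-14,10) right/bottom  bias=-1
  edge (10, 16)→(8, 14): d=(-2,-2) top-left  bias=+0
    (0,3)@(1, 7): e=[-168,216,0] → ·  [on edge]
    (1,4)@(3, 9): e=[-120,168,0] → ·  [on edge]
    (9,4)@(19, 9): e=[8,8,32] → █
    (10,4)@(21, 9): e=[24,-12,36] → ·
    (2,5)@(5, 11): e=[-72,120,0] → ·  [on edge]
    (7,5)@(15, 11): e=[8,20,20] → █
    (8,5)@(17, 11): e=[24,0,24] → ·  [on edge]
    (9,5)@(19, 11): e=[40,-20,28] → ·
    (3,6)@(7, 13): e=[-24,72,0] → ·  [on edge]
    (5,6)@(11, 13): e=[8,32,8] → █
    (6,6)@(13, 13): e=[24,12,12] → █
    (7,6)@(15, 13): e=[40,-8,16] → ·
    (4,7)@(9, 15): e=[24,24,0] → █  [on edge]
    (5,8)@(11, 17): e=[72,-24,0] → ·  [on edge]
    (6,9)@(13, 19): e=[120,-72,0] → ·  [on edge]
  covered (6 px):
    · · · · · · · · · · · ·
    · · · · · · · · · · · ·
    · · · · · · · · · · · ·
    · · · · · · · · · · · ·
    · · · · · · · · · █ · ·
    · · · · · · · █ · · · ·
    · · · · · █ █ · · · · ·
    · · · · █ █ · · · · · ·
    · · · · · · · · · · · ·
    · · · · · · · · · · · ·
T2:
  2·area = 60  (B↔C swapped to make it positive)
  edge (4, 5)→(14, 10): d=(10,5) right/bottom  bias=-1
  edge (14, 10)→(14, 16): d=(0,6) right/bottom  bias=-1
  edge (14, 16)→(4, 5): d=(-10,-11) top-left  bias=+0
    (3,3)@(7, 7): e=[5,42,13] → █
    (4,3)@(9, 7): e=[-5,30,35] → ·
    (3,4)@(7, 9): e=[25,42,-7] → ·
    (4,4)@(9, 9): e=[15,30,15] → █
    (5,4)@(11, 9): e=[5,18,37] → █
    (6,4)@(13, 9): e=[-5,6,59] → ·
    (4,5)@(9, 11): e=[35,30,-5] → ·
    (5,5)@(11, 11): e=[25,18,17] → █
    (6,5)@(13, 11): e=[15,6,39] → █
    (7,5)@(15, 11): e=[5,-6,61] → ·
    (5,6)@(11, 13): e=[45,18,-3] → ·
    (6,6)@(13, 13): e=[35,6,19] → █
  covered (6 px):
    · · · · · · · · · · · ·
    · · · · · · · · · · · ·
    · · · · · · · · · · · ·
    · · · █ · · · · · · · ·
    · · · · █ █ · · · · · ·
    · · · · · █ █ · · · · ·
    · · · · · · █ · · · · ·
    · · · · · · · · · · · ·
    · · · · · · · · · · · ·
    · · · · · · · · · · · ·
T3:
  2·area = 2  (B↔C swapped to make it positive)
  edge (6, 14)→(10, 15): d=(4,1) right/bottom  bias=-1
  edge (10, 15)→(4, 14): d=(-6,-1) top-left  bias=+0
  edge (4, 14)→(6, 14): d=(2,0) top-left  bias=+0
  covered (0 px):
    · · · · · · · · · · · ·
    · · · · · · · · · · · ·
    · · · · · · · · · · · ·
    · · · · · · · · · · · ·
    · · · · · · · · · · · ·
    · · · · · · · · · · · ·
    · · · · · · · · · · · ·
    · · · · · · · · · · · ·
    · · · · · · · · · · · ·
    · · · · · · · · · · · ·

Answer: [20,20,8]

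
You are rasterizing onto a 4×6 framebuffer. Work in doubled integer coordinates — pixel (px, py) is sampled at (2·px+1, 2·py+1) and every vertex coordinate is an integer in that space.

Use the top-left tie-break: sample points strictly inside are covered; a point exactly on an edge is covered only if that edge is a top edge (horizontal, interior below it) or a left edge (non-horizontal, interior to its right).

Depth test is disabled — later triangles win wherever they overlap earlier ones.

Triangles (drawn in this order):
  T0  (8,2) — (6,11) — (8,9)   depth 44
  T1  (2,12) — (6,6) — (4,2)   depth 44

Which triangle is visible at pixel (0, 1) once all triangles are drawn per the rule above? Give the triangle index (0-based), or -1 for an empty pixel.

T0:
  2·area = 14  (B↔C swapped to make it positive)
  edge (8, 2)→(8, 9): d=(0,7) right/bottom  bias=-1
  edge (8, 9)→(6, 11): d=(-2,2) right/bottom  bias=-1
  edge (6, 11)→(8, 2): d=(2,-9) top-left  bias=+0
    (3,3)@(7, 7): e=[7,6,1] → #
    (3,4)@(7, 9): e=[7,2,5] → #
    (3,5)@(7, 11): e=[7,-2,9] → ·
  covered (2 px):
    · · · ·
    · · · ·
    · · · ·
    · · · #
    · · · #
    · · · ·
T1:
  2·area = 28  (B↔C swapped to make it positive)
  edge (2, 12)→(4, 2): d=(2,-10) top-left  bias=+0
  edge (4, 2)→(6, 6): d=(2,4) right/bottom  bias=-1
  edge (6, 6)→(2, 12): d=(-4,6) right/bottom  bias=-1
    (2,2)@(5, 5): e=[16,2,10] → #
    (3,2)@(7, 5): e=[36,-6,-2] → ·
    (1,3)@(3, 7): e=[0,14,14] → #  [on edge]
    (3,3)@(7, 7): e=[40,-2,-10] → ·
    (1,4)@(3, 9): e=[4,18,6] → #
    (2,4)@(5, 9): e=[24,10,-6] → ·
    (1,5)@(3, 11): e=[8,22,-2] → ·
  covered (4 px):
    · · · ·
    · · · ·
    · · # ·
    · # # ·
    · # · ·
    · · · ·

Z-buffer (winner per pixel, '.' = empty):
  . . . .
  . . . .
  . . 1 .
  . 1 1 0
  . 1 . 0
  . . . .

Final: -1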